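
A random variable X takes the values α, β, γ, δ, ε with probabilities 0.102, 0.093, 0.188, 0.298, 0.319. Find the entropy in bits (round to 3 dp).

H = −Σ pᵢ log₂ pᵢ.
−0.102·log₂(0.102) = 0.3359
−0.093·log₂(0.093) = 0.3187
−0.188·log₂(0.188) = 0.4533
−0.298·log₂(0.298) = 0.5205
−0.319·log₂(0.319) = 0.5258
Sum ≈ 2.1542 → 2.154 bits.

2.154 bits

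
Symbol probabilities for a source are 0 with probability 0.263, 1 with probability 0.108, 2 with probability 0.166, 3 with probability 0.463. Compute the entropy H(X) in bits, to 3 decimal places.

1.798 bits

H = −Σ pᵢ log₂ pᵢ.
−0.263·log₂(0.263) = 0.5068
−0.108·log₂(0.108) = 0.3468
−0.166·log₂(0.166) = 0.4301
−0.463·log₂(0.463) = 0.5144
Sum ≈ 1.7980 → 1.798 bits.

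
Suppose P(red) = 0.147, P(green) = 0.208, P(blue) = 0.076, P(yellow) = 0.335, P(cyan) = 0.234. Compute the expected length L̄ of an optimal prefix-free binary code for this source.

Repeatedly combine the two least-probable nodes; the expected code length is the sum of the merged weights.
merge 19/250 + 147/1000 → 223/1000
merge 26/125 + 223/1000 → 431/1000
merge 117/500 + 67/200 → 569/1000
merge 431/1000 + 569/1000 → 1
L = 223/1000 + 431/1000 + 569/1000 + 1 = 2223/1000 = 2.223 bits/symbol.

2.223 bits/symbol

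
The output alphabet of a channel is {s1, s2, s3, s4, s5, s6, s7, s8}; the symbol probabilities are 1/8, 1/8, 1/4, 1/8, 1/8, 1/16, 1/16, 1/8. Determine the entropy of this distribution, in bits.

2.875 bits

Each probability is a power of 1/2, so log₂(1/p) is an integer.
H = Σ p·log₂(1/p) = 1/8·3 + 1/8·3 + 1/4·2 + 1/8·3 + 1/8·3 + 1/16·4 + 1/16·4 + 1/8·3 = 2.875 bits.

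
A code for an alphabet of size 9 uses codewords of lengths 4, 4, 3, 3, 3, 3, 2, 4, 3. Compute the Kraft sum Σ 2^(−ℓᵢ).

With common denominator 2^4 = 16: Σ 2^(−ℓᵢ) = 1/16 + 1/16 + 2/16 + 2/16 + 2/16 + 2/16 + 4/16 + 1/16 + 2/16 = 17/16 = 1.0625.

1.0625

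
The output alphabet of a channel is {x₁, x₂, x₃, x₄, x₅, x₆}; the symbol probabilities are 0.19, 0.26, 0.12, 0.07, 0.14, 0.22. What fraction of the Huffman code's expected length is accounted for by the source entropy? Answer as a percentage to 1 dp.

98.2%

Entropy H = −Σ p log₂ p ≈ 2.4738 bits.
Huffman merges: 7/100+3/25→19/100; 7/50+19/100→33/100; 19/100+11/50→41/100; 13/50+33/100→59/100; 41/100+59/100→1. L = 63/25 ≈ 2.5200.
Efficiency = H/L = 2.4738/2.5200 = 98.2%.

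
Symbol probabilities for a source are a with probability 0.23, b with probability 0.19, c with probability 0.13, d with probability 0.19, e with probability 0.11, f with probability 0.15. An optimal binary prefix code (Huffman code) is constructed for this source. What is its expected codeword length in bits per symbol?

Repeatedly combine the two least-probable nodes; the expected code length is the sum of the merged weights.
merge 11/100 + 13/100 → 6/25
merge 3/20 + 19/100 → 17/50
merge 19/100 + 23/100 → 21/50
merge 6/25 + 17/50 → 29/50
merge 21/50 + 29/50 → 1
L = 6/25 + 17/50 + 21/50 + 29/50 + 1 = 129/50 = 2.58 bits/symbol.

2.58 bits/symbol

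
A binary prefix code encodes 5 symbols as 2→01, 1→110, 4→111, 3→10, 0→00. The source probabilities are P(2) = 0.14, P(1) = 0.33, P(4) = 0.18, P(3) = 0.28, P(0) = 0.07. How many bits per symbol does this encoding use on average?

2.51 bits/symbol

L̄ = Σ pᵢ·ℓᵢ = 0.14·2 + 0.33·3 + 0.18·3 + 0.28·2 + 0.07·2 = 2.51 bits/symbol.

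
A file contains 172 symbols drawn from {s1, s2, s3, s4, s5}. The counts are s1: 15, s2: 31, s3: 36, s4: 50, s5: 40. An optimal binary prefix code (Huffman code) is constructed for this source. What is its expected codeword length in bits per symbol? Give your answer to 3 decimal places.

2.267 bits/symbol

Probabilities are the counts divided by 172.
Repeatedly combine the two least-probable nodes; the expected code length is the sum of the merged weights.
merge 15/172 + 31/172 → 23/86
merge 9/43 + 10/43 → 19/43
merge 23/86 + 25/86 → 24/43
merge 19/43 + 24/43 → 1
L = 23/86 + 19/43 + 24/43 + 1 = 195/86 ≈ 2.267 bits/symbol.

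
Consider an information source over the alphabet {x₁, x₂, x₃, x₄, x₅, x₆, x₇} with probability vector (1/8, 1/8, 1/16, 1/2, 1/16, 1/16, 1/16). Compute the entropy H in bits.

Each probability is a power of 1/2, so log₂(1/p) is an integer.
H = Σ p·log₂(1/p) = 1/8·3 + 1/8·3 + 1/16·4 + 1/2·1 + 1/16·4 + 1/16·4 + 1/16·4 = 2.25 bits.

2.25 bits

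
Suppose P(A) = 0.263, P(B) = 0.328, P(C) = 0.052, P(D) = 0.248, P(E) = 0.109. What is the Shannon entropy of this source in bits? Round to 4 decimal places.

H = −Σ pᵢ log₂ pᵢ.
−0.263·log₂(0.263) = 0.5068
−0.328·log₂(0.328) = 0.5275
−0.052·log₂(0.052) = 0.2218
−0.248·log₂(0.248) = 0.4989
−0.109·log₂(0.109) = 0.3485
Sum ≈ 2.1035 → 2.1035 bits.

2.1035 bits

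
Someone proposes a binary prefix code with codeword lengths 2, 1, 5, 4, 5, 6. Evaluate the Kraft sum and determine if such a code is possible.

0.890625; yes

With common denominator 2^6 = 64: Σ 2^(−ℓᵢ) = 16/64 + 32/64 + 2/64 + 4/64 + 2/64 + 1/64 = 57/64 = 0.890625.
Kraft's inequality requires Σ ≤ 1; here Σ = 0.890625 ≤ 1, so such a prefix code exists.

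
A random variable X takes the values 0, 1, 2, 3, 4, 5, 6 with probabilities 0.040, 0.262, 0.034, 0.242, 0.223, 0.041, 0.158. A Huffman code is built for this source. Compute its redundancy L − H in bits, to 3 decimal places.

0.016 bits

Entropy H = −Σ p log₂ p ≈ 2.4456 bits.
Huffman merges: 17/500+1/25→37/500; 41/1000+37/500→23/200; 23/200+79/500→273/1000; 223/1000+121/500→93/200; 131/500+273/1000→107/200; 93/200+107/200→1. L = 1231/500 ≈ 2.4620.
L − H = 2.4620 − 2.4456 = 0.016 bits.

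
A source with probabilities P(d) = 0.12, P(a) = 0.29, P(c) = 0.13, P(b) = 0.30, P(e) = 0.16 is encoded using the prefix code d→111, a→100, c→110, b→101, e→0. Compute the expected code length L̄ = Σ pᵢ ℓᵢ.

2.68 bits/symbol

L̄ = Σ pᵢ·ℓᵢ = 0.12·3 + 0.29·3 + 0.13·3 + 0.30·3 + 0.16·1 = 2.68 bits/symbol.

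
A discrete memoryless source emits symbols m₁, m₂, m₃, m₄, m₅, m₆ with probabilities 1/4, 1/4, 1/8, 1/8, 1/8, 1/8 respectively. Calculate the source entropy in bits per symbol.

2.5 bits

Each probability is a power of 1/2, so log₂(1/p) is an integer.
H = Σ p·log₂(1/p) = 1/4·2 + 1/4·2 + 1/8·3 + 1/8·3 + 1/8·3 + 1/8·3 = 2.5 bits.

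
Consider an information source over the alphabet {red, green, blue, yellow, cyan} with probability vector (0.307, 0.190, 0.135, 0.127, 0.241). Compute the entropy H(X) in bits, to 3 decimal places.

2.241 bits

H = −Σ pᵢ log₂ pᵢ.
−0.307·log₂(0.307) = 0.5230
−0.190·log₂(0.190) = 0.4552
−0.135·log₂(0.135) = 0.3900
−0.127·log₂(0.127) = 0.3781
−0.241·log₂(0.241) = 0.4947
Sum ≈ 2.2411 → 2.241 bits.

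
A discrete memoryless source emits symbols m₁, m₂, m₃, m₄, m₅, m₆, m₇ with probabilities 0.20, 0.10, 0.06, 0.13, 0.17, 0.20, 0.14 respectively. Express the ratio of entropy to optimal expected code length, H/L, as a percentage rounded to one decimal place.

98.5%

Entropy H = −Σ p log₂ p ≈ 2.7188 bits.
Huffman merges: 3/50+1/10→4/25; 13/100+7/50→27/100; 4/25+17/100→33/100; 1/5+1/5→2/5; 27/100+33/100→3/5; 2/5+3/5→1. L = 69/25 ≈ 2.7600.
Efficiency = H/L = 2.7188/2.7600 = 98.5%.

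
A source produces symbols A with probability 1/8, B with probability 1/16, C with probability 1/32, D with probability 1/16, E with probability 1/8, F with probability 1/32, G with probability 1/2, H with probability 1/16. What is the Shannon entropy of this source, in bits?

Each probability is a power of 1/2, so log₂(1/p) is an integer.
H = Σ p·log₂(1/p) = 1/8·3 + 1/16·4 + 1/32·5 + 1/16·4 + 1/8·3 + 1/32·5 + 1/2·1 + 1/16·4 = 2.3125 bits.

2.3125 bits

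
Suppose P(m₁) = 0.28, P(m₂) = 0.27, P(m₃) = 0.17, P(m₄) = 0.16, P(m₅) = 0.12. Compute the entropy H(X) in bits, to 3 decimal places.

2.249 bits

H = −Σ pᵢ log₂ pᵢ.
−0.28·log₂(0.28) = 0.5142
−0.27·log₂(0.27) = 0.5100
−0.17·log₂(0.17) = 0.4346
−0.16·log₂(0.16) = 0.4230
−0.12·log₂(0.12) = 0.3671
Sum ≈ 2.2489 → 2.249 bits.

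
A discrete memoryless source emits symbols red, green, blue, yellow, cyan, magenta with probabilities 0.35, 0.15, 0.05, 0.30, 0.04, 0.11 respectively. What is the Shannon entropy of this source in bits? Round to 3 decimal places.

2.214 bits

H = −Σ pᵢ log₂ pᵢ.
−0.35·log₂(0.35) = 0.5301
−0.15·log₂(0.15) = 0.4105
−0.05·log₂(0.05) = 0.2161
−0.30·log₂(0.30) = 0.5211
−0.04·log₂(0.04) = 0.1858
−0.11·log₂(0.11) = 0.3503
Sum ≈ 2.2139 → 2.214 bits.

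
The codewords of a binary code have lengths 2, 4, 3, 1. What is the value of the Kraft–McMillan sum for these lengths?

With common denominator 2^4 = 16: Σ 2^(−ℓᵢ) = 4/16 + 1/16 + 2/16 + 8/16 = 15/16 = 0.9375.

0.9375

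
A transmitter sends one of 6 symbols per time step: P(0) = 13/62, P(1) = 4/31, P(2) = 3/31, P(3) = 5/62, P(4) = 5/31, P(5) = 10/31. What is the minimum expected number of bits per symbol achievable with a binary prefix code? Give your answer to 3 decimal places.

Repeatedly combine the two least-probable nodes; the expected code length is the sum of the merged weights.
merge 5/62 + 3/31 → 11/62
merge 4/31 + 5/31 → 9/31
merge 11/62 + 13/62 → 12/31
merge 9/31 + 10/31 → 19/31
merge 12/31 + 19/31 → 1
L = 11/62 + 9/31 + 12/31 + 19/31 + 1 = 153/62 ≈ 2.468 bits/symbol.

2.468 bits/symbol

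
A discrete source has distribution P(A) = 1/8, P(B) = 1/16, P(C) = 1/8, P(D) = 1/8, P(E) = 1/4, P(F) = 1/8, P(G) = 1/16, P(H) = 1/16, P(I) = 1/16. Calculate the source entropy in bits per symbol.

3 bits

Each probability is a power of 1/2, so log₂(1/p) is an integer.
H = Σ p·log₂(1/p) = 1/8·3 + 1/16·4 + 1/8·3 + 1/8·3 + 1/4·2 + 1/8·3 + 1/16·4 + 1/16·4 + 1/16·4 = 3 bits.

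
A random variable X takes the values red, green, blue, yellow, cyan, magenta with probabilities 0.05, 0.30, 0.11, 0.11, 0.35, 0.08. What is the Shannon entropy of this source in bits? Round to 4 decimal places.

2.2594 bits

H = −Σ pᵢ log₂ pᵢ.
−0.05·log₂(0.05) = 0.2161
−0.30·log₂(0.30) = 0.5211
−0.11·log₂(0.11) = 0.3503
−0.11·log₂(0.11) = 0.3503
−0.35·log₂(0.35) = 0.5301
−0.08·log₂(0.08) = 0.2915
Sum ≈ 2.2594 → 2.2594 bits.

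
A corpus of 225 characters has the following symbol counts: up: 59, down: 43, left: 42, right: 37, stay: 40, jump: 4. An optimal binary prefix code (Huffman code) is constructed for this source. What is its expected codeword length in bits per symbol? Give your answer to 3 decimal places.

Probabilities are the counts divided by 225.
Repeatedly combine the two least-probable nodes; the expected code length is the sum of the merged weights.
merge 4/225 + 37/225 → 41/225
merge 8/45 + 41/225 → 9/25
merge 14/75 + 43/225 → 17/45
merge 59/225 + 9/25 → 28/45
merge 17/45 + 28/45 → 1
L = 41/225 + 9/25 + 17/45 + 28/45 + 1 = 572/225 ≈ 2.542 bits/symbol.

2.542 bits/symbol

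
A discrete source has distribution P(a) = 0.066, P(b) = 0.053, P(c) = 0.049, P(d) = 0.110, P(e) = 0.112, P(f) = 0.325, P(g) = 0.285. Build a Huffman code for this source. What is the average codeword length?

Repeatedly combine the two least-probable nodes; the expected code length is the sum of the merged weights.
merge 49/1000 + 53/1000 → 51/500
merge 33/500 + 51/500 → 21/125
merge 11/100 + 14/125 → 111/500
merge 21/125 + 111/500 → 39/100
merge 57/200 + 13/40 → 61/100
merge 39/100 + 61/100 → 1
L = 51/500 + 21/125 + 111/500 + 39/100 + 61/100 + 1 = 623/250 = 2.492 bits/symbol.

2.492 bits/symbol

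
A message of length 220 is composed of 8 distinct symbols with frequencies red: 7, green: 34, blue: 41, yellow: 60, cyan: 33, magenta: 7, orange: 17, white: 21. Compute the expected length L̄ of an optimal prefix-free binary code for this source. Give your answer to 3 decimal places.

Probabilities are the counts divided by 220.
Repeatedly combine the two least-probable nodes; the expected code length is the sum of the merged weights.
merge 7/220 + 7/220 → 7/110
merge 7/110 + 17/220 → 31/220
merge 21/220 + 31/220 → 13/55
merge 3/20 + 17/110 → 67/220
merge 41/220 + 13/55 → 93/220
merge 3/11 + 67/220 → 127/220
merge 93/220 + 127/220 → 1
L = 7/110 + 31/220 + 13/55 + 67/220 + 93/220 + 127/220 + 1 = 151/55 ≈ 2.745 bits/symbol.

2.745 bits/symbol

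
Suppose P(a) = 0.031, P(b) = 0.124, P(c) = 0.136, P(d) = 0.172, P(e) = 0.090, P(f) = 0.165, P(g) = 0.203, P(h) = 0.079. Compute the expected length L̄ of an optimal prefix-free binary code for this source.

Repeatedly combine the two least-probable nodes; the expected code length is the sum of the merged weights.
merge 31/1000 + 79/1000 → 11/100
merge 9/100 + 11/100 → 1/5
merge 31/250 + 17/125 → 13/50
merge 33/200 + 43/250 → 337/1000
merge 1/5 + 203/1000 → 403/1000
merge 13/50 + 337/1000 → 597/1000
merge 403/1000 + 597/1000 → 1
L = 11/100 + 1/5 + 13/50 + 337/1000 + 403/1000 + 597/1000 + 1 = 2907/1000 = 2.907 bits/symbol.

2.907 bits/symbol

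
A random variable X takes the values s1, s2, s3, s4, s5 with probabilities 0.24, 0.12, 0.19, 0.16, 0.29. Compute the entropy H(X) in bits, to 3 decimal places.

H = −Σ pᵢ log₂ pᵢ.
−0.24·log₂(0.24) = 0.4941
−0.12·log₂(0.12) = 0.3671
−0.19·log₂(0.19) = 0.4552
−0.16·log₂(0.16) = 0.4230
−0.29·log₂(0.29) = 0.5179
Sum ≈ 2.2573 → 2.257 bits.

2.257 bits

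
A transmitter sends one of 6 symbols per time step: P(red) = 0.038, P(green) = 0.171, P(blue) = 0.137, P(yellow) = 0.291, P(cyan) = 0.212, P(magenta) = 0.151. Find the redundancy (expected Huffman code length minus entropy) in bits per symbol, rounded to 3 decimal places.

0.085 bits

Entropy H = −Σ p log₂ p ≈ 2.4124 bits.
Huffman merges: 19/500+137/1000→7/40; 151/1000+171/1000→161/500; 7/40+53/250→387/1000; 291/1000+161/500→613/1000; 387/1000+613/1000→1. L = 2497/1000 ≈ 2.4970.
L − H = 2.4970 − 2.4124 = 0.085 bits.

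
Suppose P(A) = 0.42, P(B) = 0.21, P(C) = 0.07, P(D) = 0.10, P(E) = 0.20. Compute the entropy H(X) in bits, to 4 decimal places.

2.0636 bits

H = −Σ pᵢ log₂ pᵢ.
−0.42·log₂(0.42) = 0.5256
−0.21·log₂(0.21) = 0.4728
−0.07·log₂(0.07) = 0.2686
−0.10·log₂(0.10) = 0.3322
−0.20·log₂(0.20) = 0.4644
Sum ≈ 2.0636 → 2.0636 bits.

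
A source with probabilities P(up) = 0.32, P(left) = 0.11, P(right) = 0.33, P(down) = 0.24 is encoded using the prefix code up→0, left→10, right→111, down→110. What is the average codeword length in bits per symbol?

2.25 bits/symbol

L̄ = Σ pᵢ·ℓᵢ = 0.32·1 + 0.11·2 + 0.33·3 + 0.24·3 = 2.25 bits/symbol.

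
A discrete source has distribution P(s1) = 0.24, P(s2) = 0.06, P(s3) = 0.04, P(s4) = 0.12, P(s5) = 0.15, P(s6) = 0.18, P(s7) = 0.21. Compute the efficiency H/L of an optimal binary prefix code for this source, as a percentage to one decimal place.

98.8%

Entropy H = −Σ p log₂ p ≈ 2.6192 bits.
Huffman merges: 1/25+3/50→1/10; 1/10+3/25→11/50; 3/20+9/50→33/100; 21/100+11/50→43/100; 6/25+33/100→57/100; 43/100+57/100→1. L = 53/20 ≈ 2.6500.
Efficiency = H/L = 2.6192/2.6500 = 98.8%.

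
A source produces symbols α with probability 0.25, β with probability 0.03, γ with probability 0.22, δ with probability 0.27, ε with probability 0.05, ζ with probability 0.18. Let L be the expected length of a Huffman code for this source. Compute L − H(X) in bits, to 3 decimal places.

0.036 bits

Entropy H = −Σ p log₂ p ≈ 2.3038 bits.
Huffman merges: 3/100+1/20→2/25; 2/25+9/50→13/50; 11/50+1/4→47/100; 13/50+27/100→53/100; 47/100+53/100→1. L = 117/50 ≈ 2.3400.
L − H = 2.3400 − 2.3038 = 0.036 bits.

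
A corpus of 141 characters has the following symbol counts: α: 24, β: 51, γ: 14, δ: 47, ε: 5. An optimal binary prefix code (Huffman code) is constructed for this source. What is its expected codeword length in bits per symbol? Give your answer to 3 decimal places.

Probabilities are the counts divided by 141.
Repeatedly combine the two least-probable nodes; the expected code length is the sum of the merged weights.
merge 5/141 + 14/141 → 19/141
merge 19/141 + 8/47 → 43/141
merge 43/141 + 1/3 → 30/47
merge 17/47 + 30/47 → 1
L = 19/141 + 43/141 + 30/47 + 1 = 293/141 ≈ 2.078 bits/symbol.

2.078 bits/symbol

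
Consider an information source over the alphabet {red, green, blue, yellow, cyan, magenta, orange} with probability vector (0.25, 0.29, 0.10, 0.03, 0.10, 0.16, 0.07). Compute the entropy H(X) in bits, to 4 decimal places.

2.5256 bits

H = −Σ pᵢ log₂ pᵢ.
−0.25·log₂(0.25) = 0.5000
−0.29·log₂(0.29) = 0.5179
−0.10·log₂(0.10) = 0.3322
−0.03·log₂(0.03) = 0.1518
−0.10·log₂(0.10) = 0.3322
−0.16·log₂(0.16) = 0.4230
−0.07·log₂(0.07) = 0.2686
Sum ≈ 2.5256 → 2.5256 bits.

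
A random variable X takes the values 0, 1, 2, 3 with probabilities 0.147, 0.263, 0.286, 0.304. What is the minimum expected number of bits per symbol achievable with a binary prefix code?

2 bits/symbol

Repeatedly combine the two least-probable nodes; the expected code length is the sum of the merged weights.
merge 147/1000 + 263/1000 → 41/100
merge 143/500 + 38/125 → 59/100
merge 41/100 + 59/100 → 1
L = 41/100 + 59/100 + 1 = 2 bits/symbol.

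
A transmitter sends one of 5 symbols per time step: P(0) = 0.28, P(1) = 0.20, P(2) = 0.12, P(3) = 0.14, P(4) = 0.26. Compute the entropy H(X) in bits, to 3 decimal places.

H = −Σ pᵢ log₂ pᵢ.
−0.28·log₂(0.28) = 0.5142
−0.20·log₂(0.20) = 0.4644
−0.12·log₂(0.12) = 0.3671
−0.14·log₂(0.14) = 0.3971
−0.26·log₂(0.26) = 0.5053
Sum ≈ 2.2481 → 2.248 bits.

2.248 bits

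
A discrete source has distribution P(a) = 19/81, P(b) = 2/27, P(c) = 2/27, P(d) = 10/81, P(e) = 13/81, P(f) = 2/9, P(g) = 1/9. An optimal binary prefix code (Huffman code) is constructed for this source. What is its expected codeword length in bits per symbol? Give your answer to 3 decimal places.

2.691 bits/symbol

Repeatedly combine the two least-probable nodes; the expected code length is the sum of the merged weights.
merge 2/27 + 2/27 → 4/27
merge 1/9 + 10/81 → 19/81
merge 4/27 + 13/81 → 25/81
merge 2/9 + 19/81 → 37/81
merge 19/81 + 25/81 → 44/81
merge 37/81 + 44/81 → 1
L = 4/27 + 19/81 + 25/81 + 37/81 + 44/81 + 1 = 218/81 ≈ 2.691 bits/symbol.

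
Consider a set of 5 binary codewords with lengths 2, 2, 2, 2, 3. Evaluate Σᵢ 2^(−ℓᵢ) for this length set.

1.125

With common denominator 2^3 = 8: Σ 2^(−ℓᵢ) = 2/8 + 2/8 + 2/8 + 2/8 + 1/8 = 9/8 = 1.125.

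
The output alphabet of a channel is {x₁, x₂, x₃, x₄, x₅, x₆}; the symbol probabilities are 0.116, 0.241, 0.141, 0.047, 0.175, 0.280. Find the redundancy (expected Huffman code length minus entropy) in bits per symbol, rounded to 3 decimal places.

0.052 bits

Entropy H = −Σ p log₂ p ≈ 2.4153 bits.
Huffman merges: 47/1000+29/250→163/1000; 141/1000+163/1000→38/125; 7/40+241/1000→52/125; 7/25+38/125→73/125; 52/125+73/125→1. L = 2467/1000 ≈ 2.4670.
L − H = 2.4670 − 2.4153 = 0.052 bits.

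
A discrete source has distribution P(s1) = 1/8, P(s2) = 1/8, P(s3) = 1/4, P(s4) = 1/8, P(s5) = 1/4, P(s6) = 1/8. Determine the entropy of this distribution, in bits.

2.5 bits

Each probability is a power of 1/2, so log₂(1/p) is an integer.
H = Σ p·log₂(1/p) = 1/8·3 + 1/8·3 + 1/4·2 + 1/8·3 + 1/4·2 + 1/8·3 = 2.5 bits.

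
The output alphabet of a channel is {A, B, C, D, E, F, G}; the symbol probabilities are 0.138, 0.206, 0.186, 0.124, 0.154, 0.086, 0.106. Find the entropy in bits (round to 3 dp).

H = −Σ pᵢ log₂ pᵢ.
−0.138·log₂(0.138) = 0.3943
−0.206·log₂(0.206) = 0.4695
−0.186·log₂(0.186) = 0.4514
−0.124·log₂(0.124) = 0.3734
−0.154·log₂(0.154) = 0.4156
−0.086·log₂(0.086) = 0.3044
−0.106·log₂(0.106) = 0.3432
Sum ≈ 2.7519 → 2.752 bits.

2.752 bits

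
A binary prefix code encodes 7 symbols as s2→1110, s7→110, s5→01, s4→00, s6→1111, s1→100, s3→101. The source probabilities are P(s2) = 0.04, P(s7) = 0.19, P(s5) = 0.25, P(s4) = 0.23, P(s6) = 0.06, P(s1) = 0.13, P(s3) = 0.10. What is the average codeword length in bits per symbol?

2.62 bits/symbol

L̄ = Σ pᵢ·ℓᵢ = 0.04·4 + 0.19·3 + 0.25·2 + 0.23·2 + 0.06·4 + 0.13·3 + 0.10·3 = 2.62 bits/symbol.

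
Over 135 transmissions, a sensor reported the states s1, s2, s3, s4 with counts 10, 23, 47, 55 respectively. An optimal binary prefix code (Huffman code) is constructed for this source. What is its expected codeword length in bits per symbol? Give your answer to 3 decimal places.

1.837 bits/symbol

Probabilities are the counts divided by 135.
Repeatedly combine the two least-probable nodes; the expected code length is the sum of the merged weights.
merge 2/27 + 23/135 → 11/45
merge 11/45 + 47/135 → 16/27
merge 11/27 + 16/27 → 1
L = 11/45 + 16/27 + 1 = 248/135 ≈ 1.837 bits/symbol.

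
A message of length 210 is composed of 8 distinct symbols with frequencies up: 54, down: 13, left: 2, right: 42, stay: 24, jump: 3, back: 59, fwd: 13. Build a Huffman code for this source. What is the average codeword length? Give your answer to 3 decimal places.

2.519 bits/symbol

Probabilities are the counts divided by 210.
Repeatedly combine the two least-probable nodes; the expected code length is the sum of the merged weights.
merge 1/105 + 1/70 → 1/42
merge 1/42 + 13/210 → 3/35
merge 13/210 + 3/35 → 31/210
merge 4/35 + 31/210 → 11/42
merge 1/5 + 9/35 → 16/35
merge 11/42 + 59/210 → 19/35
merge 16/35 + 19/35 → 1
L = 1/42 + 3/35 + 31/210 + 11/42 + 16/35 + 19/35 + 1 = 529/210 ≈ 2.519 bits/symbol.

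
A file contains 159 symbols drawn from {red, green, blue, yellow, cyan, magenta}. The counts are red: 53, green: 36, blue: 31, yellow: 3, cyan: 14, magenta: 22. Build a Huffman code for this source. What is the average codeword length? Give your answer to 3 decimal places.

Probabilities are the counts divided by 159.
Repeatedly combine the two least-probable nodes; the expected code length is the sum of the merged weights.
merge 1/53 + 14/159 → 17/159
merge 17/159 + 22/159 → 13/53
merge 31/159 + 12/53 → 67/159
merge 13/53 + 1/3 → 92/159
merge 67/159 + 92/159 → 1
L = 17/159 + 13/53 + 67/159 + 92/159 + 1 = 374/159 ≈ 2.352 bits/symbol.

2.352 bits/symbol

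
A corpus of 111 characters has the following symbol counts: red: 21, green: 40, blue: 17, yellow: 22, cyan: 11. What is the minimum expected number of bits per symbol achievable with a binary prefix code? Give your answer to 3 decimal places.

Probabilities are the counts divided by 111.
Repeatedly combine the two least-probable nodes; the expected code length is the sum of the merged weights.
merge 11/111 + 17/111 → 28/111
merge 7/37 + 22/111 → 43/111
merge 28/111 + 40/111 → 68/111
merge 43/111 + 68/111 → 1
L = 28/111 + 43/111 + 68/111 + 1 = 250/111 ≈ 2.252 bits/symbol.

2.252 bits/symbol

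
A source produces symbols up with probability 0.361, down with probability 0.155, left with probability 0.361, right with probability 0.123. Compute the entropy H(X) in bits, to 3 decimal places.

H = −Σ pᵢ log₂ pᵢ.
−0.361·log₂(0.361) = 0.5306
−0.155·log₂(0.155) = 0.4169
−0.361·log₂(0.361) = 0.5306
−0.123·log₂(0.123) = 0.3719
Sum ≈ 1.8500 → 1.850 bits.

1.850 bits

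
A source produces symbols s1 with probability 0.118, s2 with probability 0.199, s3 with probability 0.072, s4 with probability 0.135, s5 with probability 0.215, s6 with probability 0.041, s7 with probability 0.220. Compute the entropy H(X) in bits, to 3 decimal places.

H = −Σ pᵢ log₂ pᵢ.
−0.118·log₂(0.118) = 0.3638
−0.199·log₂(0.199) = 0.4635
−0.072·log₂(0.072) = 0.2733
−0.135·log₂(0.135) = 0.3900
−0.215·log₂(0.215) = 0.4768
−0.041·log₂(0.041) = 0.1889
−0.220·log₂(0.220) = 0.4806
Sum ≈ 2.6369 → 2.637 bits.

2.637 bits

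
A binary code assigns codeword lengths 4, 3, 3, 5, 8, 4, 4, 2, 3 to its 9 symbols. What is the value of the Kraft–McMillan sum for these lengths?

0.84765625

With common denominator 2^8 = 256: Σ 2^(−ℓᵢ) = 16/256 + 32/256 + 32/256 + 8/256 + 1/256 + 16/256 + 16/256 + 64/256 + 32/256 = 217/256 = 0.84765625.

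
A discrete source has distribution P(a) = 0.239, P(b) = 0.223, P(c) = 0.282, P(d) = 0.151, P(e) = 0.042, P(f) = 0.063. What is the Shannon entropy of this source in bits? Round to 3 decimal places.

H = −Σ pᵢ log₂ pᵢ.
−0.239·log₂(0.239) = 0.4935
−0.223·log₂(0.223) = 0.4828
−0.282·log₂(0.282) = 0.5150
−0.151·log₂(0.151) = 0.4118
−0.042·log₂(0.042) = 0.1921
−0.063·log₂(0.063) = 0.2513
Sum ≈ 2.3465 → 2.346 bits.

2.346 bits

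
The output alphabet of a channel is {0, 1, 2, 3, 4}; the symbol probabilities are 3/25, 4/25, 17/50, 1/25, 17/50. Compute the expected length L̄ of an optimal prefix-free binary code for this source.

2.14 bits/symbol

Repeatedly combine the two least-probable nodes; the expected code length is the sum of the merged weights.
merge 1/25 + 3/25 → 4/25
merge 4/25 + 4/25 → 8/25
merge 8/25 + 17/50 → 33/50
merge 17/50 + 33/50 → 1
L = 4/25 + 8/25 + 33/50 + 1 = 107/50 = 2.14 bits/symbol.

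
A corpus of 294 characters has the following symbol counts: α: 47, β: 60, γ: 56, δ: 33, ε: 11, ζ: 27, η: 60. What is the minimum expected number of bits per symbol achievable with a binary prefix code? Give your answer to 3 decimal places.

2.721 bits/symbol

Probabilities are the counts divided by 294.
Repeatedly combine the two least-probable nodes; the expected code length is the sum of the merged weights.
merge 11/294 + 9/98 → 19/147
merge 11/98 + 19/147 → 71/294
merge 47/294 + 4/21 → 103/294
merge 10/49 + 10/49 → 20/49
merge 71/294 + 103/294 → 29/49
merge 20/49 + 29/49 → 1
L = 19/147 + 71/294 + 103/294 + 20/49 + 29/49 + 1 = 400/147 ≈ 2.721 bits/symbol.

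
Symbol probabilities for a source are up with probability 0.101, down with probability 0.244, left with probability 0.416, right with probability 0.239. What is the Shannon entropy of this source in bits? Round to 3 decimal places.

1.851 bits

H = −Σ pᵢ log₂ pᵢ.
−0.101·log₂(0.101) = 0.3341
−0.244·log₂(0.244) = 0.4966
−0.416·log₂(0.416) = 0.5264
−0.239·log₂(0.239) = 0.4935
Sum ≈ 1.8505 → 1.851 bits.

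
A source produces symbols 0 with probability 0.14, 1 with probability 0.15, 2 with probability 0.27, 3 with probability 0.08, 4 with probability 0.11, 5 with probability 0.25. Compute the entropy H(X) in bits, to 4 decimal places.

H = −Σ pᵢ log₂ pᵢ.
−0.14·log₂(0.14) = 0.3971
−0.15·log₂(0.15) = 0.4105
−0.27·log₂(0.27) = 0.5100
−0.08·log₂(0.08) = 0.2915
−0.11·log₂(0.11) = 0.3503
−0.25·log₂(0.25) = 0.5000
Sum ≈ 2.4595 → 2.4595 bits.

2.4595 bits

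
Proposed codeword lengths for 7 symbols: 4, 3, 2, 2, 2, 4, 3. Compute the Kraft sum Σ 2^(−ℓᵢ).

1.125

With common denominator 2^4 = 16: Σ 2^(−ℓᵢ) = 1/16 + 2/16 + 4/16 + 4/16 + 4/16 + 1/16 + 2/16 = 18/16 = 1.125.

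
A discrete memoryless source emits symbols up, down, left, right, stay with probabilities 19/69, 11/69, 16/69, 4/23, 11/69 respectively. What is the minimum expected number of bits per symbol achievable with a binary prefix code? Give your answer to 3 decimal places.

2.319 bits/symbol

Repeatedly combine the two least-probable nodes; the expected code length is the sum of the merged weights.
merge 11/69 + 11/69 → 22/69
merge 4/23 + 16/69 → 28/69
merge 19/69 + 22/69 → 41/69
merge 28/69 + 41/69 → 1
L = 22/69 + 28/69 + 41/69 + 1 = 160/69 ≈ 2.319 bits/symbol.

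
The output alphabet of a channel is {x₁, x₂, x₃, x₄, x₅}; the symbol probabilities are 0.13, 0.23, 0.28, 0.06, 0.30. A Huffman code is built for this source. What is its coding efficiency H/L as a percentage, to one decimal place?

98.1%

Entropy H = −Σ p log₂ p ≈ 2.1492 bits.
Huffman merges: 3/50+13/100→19/100; 19/100+23/100→21/50; 7/25+3/10→29/50; 21/50+29/50→1. L = 219/100 ≈ 2.1900.
Efficiency = H/L = 2.1492/2.1900 = 98.1%.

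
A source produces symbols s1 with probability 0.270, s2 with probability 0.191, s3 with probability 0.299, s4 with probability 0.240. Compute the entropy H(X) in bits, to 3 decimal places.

1.981 bits

H = −Σ pᵢ log₂ pᵢ.
−0.270·log₂(0.270) = 0.5100
−0.191·log₂(0.191) = 0.4562
−0.299·log₂(0.299) = 0.5208
−0.240·log₂(0.240) = 0.4941
Sum ≈ 1.9811 → 1.981 bits.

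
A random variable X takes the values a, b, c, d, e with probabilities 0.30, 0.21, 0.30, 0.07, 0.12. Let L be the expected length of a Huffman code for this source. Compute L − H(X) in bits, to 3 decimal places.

0.039 bits

Entropy H = −Σ p log₂ p ≈ 2.1506 bits.
Huffman merges: 7/100+3/25→19/100; 19/100+21/100→2/5; 3/10+3/10→3/5; 2/5+3/5→1. L = 219/100 ≈ 2.1900.
L − H = 2.1900 − 2.1506 = 0.039 bits.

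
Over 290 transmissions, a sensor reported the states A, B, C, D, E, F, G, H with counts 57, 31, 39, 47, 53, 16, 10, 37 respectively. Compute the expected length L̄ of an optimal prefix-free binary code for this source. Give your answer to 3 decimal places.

2.893 bits/symbol

Probabilities are the counts divided by 290.
Repeatedly combine the two least-probable nodes; the expected code length is the sum of the merged weights.
merge 1/29 + 8/145 → 13/145
merge 13/145 + 31/290 → 57/290
merge 37/290 + 39/290 → 38/145
merge 47/290 + 53/290 → 10/29
merge 57/290 + 57/290 → 57/145
merge 38/145 + 10/29 → 88/145
merge 57/145 + 88/145 → 1
L = 13/145 + 57/290 + 38/145 + 10/29 + 57/145 + 88/145 + 1 = 839/290 ≈ 2.893 bits/symbol.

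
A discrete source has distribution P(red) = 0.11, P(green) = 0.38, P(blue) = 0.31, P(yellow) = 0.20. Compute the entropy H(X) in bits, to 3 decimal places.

H = −Σ pᵢ log₂ pᵢ.
−0.11·log₂(0.11) = 0.3503
−0.38·log₂(0.38) = 0.5305
−0.31·log₂(0.31) = 0.5238
−0.20·log₂(0.20) = 0.4644
Sum ≈ 1.8689 → 1.869 bits.

1.869 bits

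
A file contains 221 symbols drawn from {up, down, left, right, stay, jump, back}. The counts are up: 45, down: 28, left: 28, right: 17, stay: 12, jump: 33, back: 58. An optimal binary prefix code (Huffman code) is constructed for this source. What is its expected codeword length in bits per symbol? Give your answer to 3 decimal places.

2.665 bits/symbol

Probabilities are the counts divided by 221.
Repeatedly combine the two least-probable nodes; the expected code length is the sum of the merged weights.
merge 12/221 + 1/13 → 29/221
merge 28/221 + 28/221 → 56/221
merge 29/221 + 33/221 → 62/221
merge 45/221 + 56/221 → 101/221
merge 58/221 + 62/221 → 120/221
merge 101/221 + 120/221 → 1
L = 29/221 + 56/221 + 62/221 + 101/221 + 120/221 + 1 = 589/221 ≈ 2.665 bits/symbol.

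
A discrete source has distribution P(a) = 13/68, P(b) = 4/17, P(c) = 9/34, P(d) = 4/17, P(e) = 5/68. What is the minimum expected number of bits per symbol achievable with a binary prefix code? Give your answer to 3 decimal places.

Repeatedly combine the two least-probable nodes; the expected code length is the sum of the merged weights.
merge 5/68 + 13/68 → 9/34
merge 4/17 + 4/17 → 8/17
merge 9/34 + 9/34 → 9/17
merge 8/17 + 9/17 → 1
L = 9/34 + 8/17 + 9/17 + 1 = 77/34 ≈ 2.265 bits/symbol.

2.265 bits/symbol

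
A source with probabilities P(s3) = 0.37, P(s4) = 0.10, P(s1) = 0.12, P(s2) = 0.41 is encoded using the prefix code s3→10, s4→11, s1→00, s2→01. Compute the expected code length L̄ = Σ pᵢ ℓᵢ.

2 bits/symbol

L̄ = Σ pᵢ·ℓᵢ = 0.37·2 + 0.10·2 + 0.12·2 + 0.41·2 = 2 bits/symbol.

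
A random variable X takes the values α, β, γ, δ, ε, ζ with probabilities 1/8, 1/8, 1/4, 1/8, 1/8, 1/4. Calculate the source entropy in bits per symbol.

Each probability is a power of 1/2, so log₂(1/p) is an integer.
H = Σ p·log₂(1/p) = 1/8·3 + 1/8·3 + 1/4·2 + 1/8·3 + 1/8·3 + 1/4·2 = 2.5 bits.

2.5 bits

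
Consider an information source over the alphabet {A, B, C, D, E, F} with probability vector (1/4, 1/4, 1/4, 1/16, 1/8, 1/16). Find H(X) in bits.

Each probability is a power of 1/2, so log₂(1/p) is an integer.
H = Σ p·log₂(1/p) = 1/4·2 + 1/4·2 + 1/4·2 + 1/16·4 + 1/8·3 + 1/16·4 = 2.375 bits.

2.375 bits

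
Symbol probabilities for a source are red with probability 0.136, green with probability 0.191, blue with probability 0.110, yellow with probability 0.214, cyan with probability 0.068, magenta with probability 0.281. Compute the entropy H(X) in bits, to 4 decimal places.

H = −Σ pᵢ log₂ pᵢ.
−0.136·log₂(0.136) = 0.3915
−0.191·log₂(0.191) = 0.4562
−0.110·log₂(0.110) = 0.3503
−0.214·log₂(0.214) = 0.4760
−0.068·log₂(0.068) = 0.2637
−0.281·log₂(0.281) = 0.5146
Sum ≈ 2.4523 → 2.4523 bits.

2.4523 bits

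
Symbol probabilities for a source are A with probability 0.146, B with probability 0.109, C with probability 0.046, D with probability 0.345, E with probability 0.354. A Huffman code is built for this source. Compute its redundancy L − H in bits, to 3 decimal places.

Entropy H = −Σ p log₂ p ≈ 2.0182 bits.
Huffman merges: 23/500+109/1000→31/200; 73/500+31/200→301/1000; 301/1000+69/200→323/500; 177/500+323/500→1. L = 1051/500 ≈ 2.1020.
L − H = 2.1020 − 2.0182 = 0.084 bits.

0.084 bits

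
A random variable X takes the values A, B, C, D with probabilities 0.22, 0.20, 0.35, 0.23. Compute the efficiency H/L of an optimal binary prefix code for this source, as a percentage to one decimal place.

Entropy H = −Σ p log₂ p ≈ 1.9627 bits.
Huffman merges: 1/5+11/50→21/50; 23/100+7/20→29/50; 21/50+29/50→1. L = 2 ≈ 2.0000.
Efficiency = H/L = 1.9627/2.0000 = 98.1%.

98.1%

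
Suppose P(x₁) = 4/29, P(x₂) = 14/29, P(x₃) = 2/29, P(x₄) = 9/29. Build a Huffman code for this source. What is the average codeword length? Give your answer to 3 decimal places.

1.724 bits/symbol

Repeatedly combine the two least-probable nodes; the expected code length is the sum of the merged weights.
merge 2/29 + 4/29 → 6/29
merge 6/29 + 9/29 → 15/29
merge 14/29 + 15/29 → 1
L = 6/29 + 15/29 + 1 = 50/29 ≈ 1.724 bits/symbol.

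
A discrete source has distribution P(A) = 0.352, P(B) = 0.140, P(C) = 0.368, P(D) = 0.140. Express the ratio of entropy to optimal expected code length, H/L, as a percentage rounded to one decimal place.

Entropy H = −Σ p log₂ p ≈ 1.8552 bits.
Huffman merges: 7/50+7/50→7/25; 7/25+44/125→79/125; 46/125+79/125→1. L = 239/125 ≈ 1.9120.
Efficiency = H/L = 1.8552/1.9120 = 97.0%.

97.0%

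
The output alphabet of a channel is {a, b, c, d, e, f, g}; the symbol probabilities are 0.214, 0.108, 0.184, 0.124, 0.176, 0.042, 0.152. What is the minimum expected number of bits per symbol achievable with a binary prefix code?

Repeatedly combine the two least-probable nodes; the expected code length is the sum of the merged weights.
merge 21/500 + 27/250 → 3/20
merge 31/250 + 3/20 → 137/500
merge 19/125 + 22/125 → 41/125
merge 23/125 + 107/500 → 199/500
merge 137/500 + 41/125 → 301/500
merge 199/500 + 301/500 → 1
L = 3/20 + 137/500 + 41/125 + 199/500 + 301/500 + 1 = 344/125 = 2.752 bits/symbol.

2.752 bits/symbol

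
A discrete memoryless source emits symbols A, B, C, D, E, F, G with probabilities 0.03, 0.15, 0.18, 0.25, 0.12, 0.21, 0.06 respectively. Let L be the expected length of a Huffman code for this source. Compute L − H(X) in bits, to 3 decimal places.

0.039 bits

Entropy H = −Σ p log₂ p ≈ 2.5910 bits.
Huffman merges: 3/100+3/50→9/100; 9/100+3/25→21/100; 3/20+9/50→33/100; 21/100+21/100→21/50; 1/4+33/100→29/50; 21/50+29/50→1. L = 263/100 ≈ 2.6300.
L − H = 2.6300 − 2.5910 = 0.039 bits.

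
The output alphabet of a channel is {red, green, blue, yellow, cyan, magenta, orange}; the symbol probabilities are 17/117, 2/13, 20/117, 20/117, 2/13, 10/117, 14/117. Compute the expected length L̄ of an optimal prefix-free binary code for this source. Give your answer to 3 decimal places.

2.829 bits/symbol

Repeatedly combine the two least-probable nodes; the expected code length is the sum of the merged weights.
merge 10/117 + 14/117 → 8/39
merge 17/117 + 2/13 → 35/117
merge 2/13 + 20/117 → 38/117
merge 20/117 + 8/39 → 44/117
merge 35/117 + 38/117 → 73/117
merge 44/117 + 73/117 → 1
L = 8/39 + 35/117 + 38/117 + 44/117 + 73/117 + 1 = 331/117 ≈ 2.829 bits/symbol.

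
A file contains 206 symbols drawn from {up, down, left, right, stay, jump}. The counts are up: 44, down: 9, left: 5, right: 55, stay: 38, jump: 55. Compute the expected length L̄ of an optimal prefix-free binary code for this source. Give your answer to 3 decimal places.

2.320 bits/symbol

Probabilities are the counts divided by 206.
Repeatedly combine the two least-probable nodes; the expected code length is the sum of the merged weights.
merge 5/206 + 9/206 → 7/103
merge 7/103 + 19/103 → 26/103
merge 22/103 + 26/103 → 48/103
merge 55/206 + 55/206 → 55/103
merge 48/103 + 55/103 → 1
L = 7/103 + 26/103 + 48/103 + 55/103 + 1 = 239/103 ≈ 2.320 bits/symbol.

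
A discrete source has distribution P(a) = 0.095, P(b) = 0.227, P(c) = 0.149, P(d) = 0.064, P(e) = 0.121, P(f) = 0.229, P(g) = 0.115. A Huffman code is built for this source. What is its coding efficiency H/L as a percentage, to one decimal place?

Entropy H = −Σ p log₂ p ≈ 2.6858 bits.
Huffman merges: 8/125+19/200→159/1000; 23/200+121/1000→59/250; 149/1000+159/1000→77/250; 227/1000+229/1000→57/125; 59/250+77/250→68/125; 57/125+68/125→1. L = 2703/1000 ≈ 2.7030.
Efficiency = H/L = 2.6858/2.7030 = 99.4%.

99.4%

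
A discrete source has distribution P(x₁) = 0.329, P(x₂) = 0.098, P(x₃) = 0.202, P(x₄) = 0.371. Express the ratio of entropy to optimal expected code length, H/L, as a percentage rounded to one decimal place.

96.1%

Entropy H = −Σ p log₂ p ≈ 1.8529 bits.
Huffman merges: 49/500+101/500→3/10; 3/10+329/1000→629/1000; 371/1000+629/1000→1. L = 1929/1000 ≈ 1.9290.
Efficiency = H/L = 1.8529/1.9290 = 96.1%.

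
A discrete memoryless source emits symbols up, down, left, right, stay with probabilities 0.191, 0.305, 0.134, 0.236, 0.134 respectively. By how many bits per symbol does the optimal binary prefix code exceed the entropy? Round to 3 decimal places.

0.021 bits

Entropy H = −Σ p log₂ p ≈ 2.2474 bits.
Huffman merges: 67/500+67/500→67/250; 191/1000+59/250→427/1000; 67/250+61/200→573/1000; 427/1000+573/1000→1. L = 567/250 ≈ 2.2680.
L − H = 2.2680 − 2.2474 = 0.021 bits.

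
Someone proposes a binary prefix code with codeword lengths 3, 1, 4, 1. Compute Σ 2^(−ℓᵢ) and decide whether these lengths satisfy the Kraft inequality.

With common denominator 2^4 = 16: Σ 2^(−ℓᵢ) = 2/16 + 8/16 + 1/16 + 8/16 = 19/16 = 1.1875.
Kraft's inequality requires Σ ≤ 1; here Σ = 1.1875 > 1, so no such prefix code exists.

1.1875; no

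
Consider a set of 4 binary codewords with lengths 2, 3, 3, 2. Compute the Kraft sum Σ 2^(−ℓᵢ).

With common denominator 2^3 = 8: Σ 2^(−ℓᵢ) = 2/8 + 1/8 + 1/8 + 2/8 = 6/8 = 0.75.

0.75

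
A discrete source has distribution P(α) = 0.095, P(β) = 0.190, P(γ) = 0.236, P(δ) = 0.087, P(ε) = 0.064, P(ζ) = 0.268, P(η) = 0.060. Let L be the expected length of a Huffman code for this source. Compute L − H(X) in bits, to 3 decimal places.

Entropy H = −Σ p log₂ p ≈ 2.5824 bits.
Huffman merges: 3/50+8/125→31/250; 87/1000+19/200→91/500; 31/250+91/500→153/500; 19/100+59/250→213/500; 67/250+153/500→287/500; 213/500+287/500→1. L = 653/250 ≈ 2.6120.
L − H = 2.6120 − 2.5824 = 0.030 bits.

0.030 bits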